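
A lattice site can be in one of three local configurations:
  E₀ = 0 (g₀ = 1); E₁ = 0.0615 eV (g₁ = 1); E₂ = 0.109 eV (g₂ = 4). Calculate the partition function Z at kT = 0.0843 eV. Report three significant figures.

Eᵢ/kT = 0, 0.72954, 1.2930.
Z = Σ gᵢe^(−Eᵢ/kT) = 1·e^(−0) + 1·e^(−0.72954) + 4·e^(−1.2930) = 1.0000 + 0.48213 + 1.0978 = 2.5799.

Z = 2.58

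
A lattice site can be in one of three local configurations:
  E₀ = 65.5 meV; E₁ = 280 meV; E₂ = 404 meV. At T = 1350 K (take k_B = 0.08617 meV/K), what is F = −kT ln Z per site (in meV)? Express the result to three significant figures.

43.1 meV

k_BT = 0.08617 × 1350 K = 116.33 meV.
Eᵢ/kT = 0.56305, 2.4069, 3.4729.
Z = Σ e^(−Eᵢ/kT) = e^(−0.56305) + e^(−2.4069) + e^(−3.4729) = 0.56947 + 0.090094 + 0.031027 = 0.69059.
F = −kT ln Z = −116.33 × ln(0.69059) = −116.33 × -0.37021 = 43.1 meV.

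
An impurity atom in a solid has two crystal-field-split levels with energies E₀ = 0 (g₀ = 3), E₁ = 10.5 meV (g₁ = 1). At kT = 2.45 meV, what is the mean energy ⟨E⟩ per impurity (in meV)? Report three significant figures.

0.0480 meV

Eᵢ/kT = 0, 4.2857.
Z = Σ gᵢe^(−Eᵢ/kT) = 3·e^(−0) + 1·e^(−4.2857) = 3.0000 + 0.013764 = 3.0138.
⟨E⟩ = Σ Eᵢ gᵢe^(−Eᵢ/kT) / Z = (0·3.0000 + 10.5·0.013764) / 3.0138 = 0.0480 meV.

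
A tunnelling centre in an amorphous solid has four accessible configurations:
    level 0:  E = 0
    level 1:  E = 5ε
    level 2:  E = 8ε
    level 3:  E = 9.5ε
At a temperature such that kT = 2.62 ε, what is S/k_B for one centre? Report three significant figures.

0.629

Eᵢ/kT = 0, 1.9084, 3.0534, 3.6260.
Z = Σ e^(−Eᵢ/kT) = e^(−0) + e^(−1.9084) + e^(−3.0534) + e^(−3.6260) = 1.0000 + 0.14832 + 0.047198 + 0.026622 = 1.2221.
⟨E⟩ = Σ EᵢPᵢ = 1.1227 ε.
S/k_B = ln Z + ⟨E⟩/kT = ln(1.2221) + 1.1227/2.62 = 0.20057 + 0.42851 = 0.629.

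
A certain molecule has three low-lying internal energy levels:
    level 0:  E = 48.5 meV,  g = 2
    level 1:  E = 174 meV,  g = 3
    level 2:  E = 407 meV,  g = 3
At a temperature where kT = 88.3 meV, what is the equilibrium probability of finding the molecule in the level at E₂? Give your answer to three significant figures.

Eᵢ/kT = 0.54926, 1.9706, 4.6093.
Z = Σ gᵢe^(−Eᵢ/kT) = 2·e^(−0.54926) + 3·e^(−1.9706) + 3·e^(−4.6093) = 1.1548 + 0.41812 + 0.029876 = 1.6028.
P₂ = g₂ e^(−E₂/kT) / Z = 0.029876/1.6028 = 0.0186.

0.0186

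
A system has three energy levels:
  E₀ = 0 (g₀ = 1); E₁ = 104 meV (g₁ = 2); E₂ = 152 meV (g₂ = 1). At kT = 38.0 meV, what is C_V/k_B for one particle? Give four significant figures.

Eᵢ/kT = 0, 2.73684, 4.00000.
Z = Σ gᵢe^(−Eᵢ/kT) = 1·e^(−0) + 2·e^(−2.73684) + 1·e^(−4.00000) = 1.00000 + 0.129549 + 0.0183156 = 1.14786.
⟨E⟩ = 14.1629 meV, ⟨E²⟩ = 1589.36 meV².
C_V/k_B = (⟨E²⟩ − ⟨E⟩²)/(kT)² = (1589.36 − 200.588)/1444.00 = 0.9618.

0.9618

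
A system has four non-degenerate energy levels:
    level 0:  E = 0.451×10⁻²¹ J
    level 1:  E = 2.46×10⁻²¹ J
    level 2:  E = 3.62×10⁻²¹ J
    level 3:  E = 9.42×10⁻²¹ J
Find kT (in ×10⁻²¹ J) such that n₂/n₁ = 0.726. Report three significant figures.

3.62 ×10⁻²¹ J

n₂/n₁ = exp[−(E₂−E₁)/kT] = 0.726.
⇒ (E₂−E₁)/kT = ln(1/0.726) = ln(1.3774) = 0.32020.
kT = 1.16 ×10⁻²¹ J / 0.32020 = 3.62 ×10⁻²¹ J.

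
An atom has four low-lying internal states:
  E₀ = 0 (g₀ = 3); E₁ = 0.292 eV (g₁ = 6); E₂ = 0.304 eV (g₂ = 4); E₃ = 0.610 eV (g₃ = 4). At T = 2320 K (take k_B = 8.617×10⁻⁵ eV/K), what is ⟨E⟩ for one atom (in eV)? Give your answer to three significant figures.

k_BT = 8.617×10⁻⁵ × 2320 K = 0.19991 eV.
Eᵢ/kT = 0, 1.4607, 1.5207, 3.0514.
Z = Σ gᵢe^(−Eᵢ/kT) = 3·e^(−0) + 6·e^(−1.4607) + 4·e^(−1.5207) + 4·e^(−3.0514) = 3.0000 + 1.3924 + 0.87424 + 0.18917 = 5.4558.
⟨E⟩ = Σ Eᵢ gᵢe^(−Eᵢ/kT) / Z = (0·3.0000 + 0.292·1.3924 + 0.304·0.87424 + 0.610·0.18917) / 5.4558 = 0.144 eV.

0.144 eV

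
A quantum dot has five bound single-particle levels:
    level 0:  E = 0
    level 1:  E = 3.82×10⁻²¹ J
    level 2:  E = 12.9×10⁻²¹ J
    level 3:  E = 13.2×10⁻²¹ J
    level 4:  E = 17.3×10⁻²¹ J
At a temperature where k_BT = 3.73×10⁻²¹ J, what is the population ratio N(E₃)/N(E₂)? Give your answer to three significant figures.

0.923

n₃/n₂ = exp[−(E₃−E₂)/kT] = exp(−(0.3 ×10⁻²¹ J)/(3.73 ×10⁻²¹ J)) = exp(-0.080429) = 0.923.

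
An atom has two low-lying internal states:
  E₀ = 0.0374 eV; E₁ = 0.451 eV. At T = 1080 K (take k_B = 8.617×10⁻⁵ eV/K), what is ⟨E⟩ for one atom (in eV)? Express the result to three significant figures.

0.0422 eV

k_BT = 8.617×10⁻⁵ × 1080 K = 0.093064 eV.
Eᵢ/kT = 0.40187, 4.8461.
Z = Σ e^(−Eᵢ/kT) = e^(−0.40187) + e^(−4.8461) = 0.66907 + 0.0078590 = 0.67693.
⟨E⟩ = Σ Eᵢ e^(−Eᵢ/kT) / Z = (0.0374·0.66907 + 0.451·0.0078590) / 0.67693 = 0.0422 eV.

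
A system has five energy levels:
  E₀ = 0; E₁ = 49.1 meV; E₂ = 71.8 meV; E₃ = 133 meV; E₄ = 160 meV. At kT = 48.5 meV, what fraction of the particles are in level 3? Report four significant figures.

0.03807

Eᵢ/kT = 0, 1.01237, 1.48041, 2.74227, 3.29897.
Z = Σ e^(−Eᵢ/kT) = e^(−0) + e^(−1.01237) + e^(−1.48041) + e^(−2.74227) + e^(−3.29897) = 1.00000 + 0.363357 + 0.227544 + 0.0644239 + 0.0369212 = 1.69225.
P₃ = e^(−E₃/kT) / Z = 0.0644239/1.69225 = 0.03807.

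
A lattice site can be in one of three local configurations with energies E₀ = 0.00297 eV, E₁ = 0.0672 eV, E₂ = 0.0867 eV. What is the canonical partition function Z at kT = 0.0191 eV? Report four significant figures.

Eᵢ/kT = 0.155497, 3.51832, 4.53927.
Z = Σ e^(−Eᵢ/kT) = e^(−0.155497) + e^(−3.51832) + e^(−4.53927) = 0.855990 + 0.0296492 + 0.0106812 = 0.896320.

Z = 0.8963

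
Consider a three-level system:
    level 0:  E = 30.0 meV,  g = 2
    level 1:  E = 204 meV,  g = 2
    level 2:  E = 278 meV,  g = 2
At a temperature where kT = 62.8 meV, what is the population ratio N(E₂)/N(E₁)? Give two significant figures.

n₂/n₁ = (g₂/g₁) exp[−(E₂−E₁)/kT] = (2/2) × exp(−(74 meV)/(62.8 meV)) = (2/2) × exp(-1.178) = 0.31.

0.31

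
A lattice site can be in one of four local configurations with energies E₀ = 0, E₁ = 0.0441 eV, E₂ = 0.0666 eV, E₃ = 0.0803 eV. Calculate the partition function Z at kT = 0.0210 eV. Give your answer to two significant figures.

Z = 1.2

Eᵢ/kT = 0, 2.100, 3.171, 3.824.
Z = Σ e^(−Eᵢ/kT) = e^(−0) + e^(−2.100) + e^(−3.171) + e^(−3.824) = 1.000 + 0.1225 + 0.04196 + 0.02184 = 1.186.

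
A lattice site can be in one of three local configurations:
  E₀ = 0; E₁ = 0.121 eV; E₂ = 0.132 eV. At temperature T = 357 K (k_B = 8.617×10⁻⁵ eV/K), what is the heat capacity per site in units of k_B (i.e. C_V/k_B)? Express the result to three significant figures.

0.520

k_BT = 8.617×10⁻⁵ × 357 K = 0.030763 eV.
Eᵢ/kT = 0, 3.9333, 4.2909.
Z = Σ e^(−Eᵢ/kT) = e^(−0) + e^(−3.9333) + e^(−4.2909) = 1.0000 + 0.019579 + 0.013693 = 1.0333.
⟨E⟩ = 0.0040419 eV, ⟨E²⟩ = 0.00050832 eV².
C_V/k_B = (⟨E²⟩ − ⟨E⟩²)/(kT)² = (0.00050832 − 0.000016337)/0.00094636 = 0.520.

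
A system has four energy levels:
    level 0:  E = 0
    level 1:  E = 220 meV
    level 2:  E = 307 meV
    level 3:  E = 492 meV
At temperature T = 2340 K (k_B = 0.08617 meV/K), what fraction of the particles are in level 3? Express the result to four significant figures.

k_BT = 0.08617 × 2340 K = 201.638 meV.
Eᵢ/kT = 0, 1.09106, 1.52253, 2.44002.
Z = Σ e^(−Eᵢ/kT) = e^(−0) + e^(−1.09106) + e^(−1.52253) + e^(−2.44002) = 1.00000 + 0.335860 + 0.218159 + 0.0871591 = 1.64118.
P₃ = e^(−E₃/kT) / Z = 0.0871591/1.64118 = 0.05311.

0.05311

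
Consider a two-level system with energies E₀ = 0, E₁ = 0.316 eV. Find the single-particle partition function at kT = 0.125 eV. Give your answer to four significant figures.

Eᵢ/kT = 0, 2.52800.
Z = Σ e^(−Eᵢ/kT) = e^(−0) + e^(−2.52800) = 1.00000 + 0.0798185 = 1.07982.

Z = 1.080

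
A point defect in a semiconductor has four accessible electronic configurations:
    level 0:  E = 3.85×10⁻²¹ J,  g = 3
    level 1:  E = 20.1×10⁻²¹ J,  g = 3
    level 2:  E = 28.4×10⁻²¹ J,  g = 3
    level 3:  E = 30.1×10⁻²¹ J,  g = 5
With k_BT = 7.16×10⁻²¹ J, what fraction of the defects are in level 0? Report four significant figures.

Eᵢ/kT = 0.537709, 2.80726, 3.96648, 4.20391.
Z = Σ gᵢe^(−Eᵢ/kT) = 3·e^(−0.537709) + 3·e^(−2.80726) + 3·e^(−3.96648) + 5·e^(−4.20391) = 1.75225 + 0.181111 + 0.0568200 + 0.0746853 = 2.06487.
P₀ = g₀ e^(−E₀/kT) / Z = 1.75225/2.06487 = 0.8486.

0.8486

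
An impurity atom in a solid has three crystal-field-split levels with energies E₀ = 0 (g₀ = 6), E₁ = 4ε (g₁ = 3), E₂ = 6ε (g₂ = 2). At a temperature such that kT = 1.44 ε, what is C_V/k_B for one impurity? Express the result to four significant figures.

Eᵢ/kT = 0, 2.77778, 4.16667.
Z = Σ gᵢe^(−Eᵢ/kT) = 6·e^(−0) + 3·e^(−2.77778) + 2·e^(−4.16667) = 6.00000 + 0.186529 + 0.0310076 = 6.21754.
⟨E⟩ = 0.149925 ε, ⟨E²⟩ = 0.659543 ε².
C_V/k_B = (⟨E²⟩ − ⟨E⟩²)/(kT)² = (0.659543 − 0.0224775)/2.07360 = 0.3072.

0.3072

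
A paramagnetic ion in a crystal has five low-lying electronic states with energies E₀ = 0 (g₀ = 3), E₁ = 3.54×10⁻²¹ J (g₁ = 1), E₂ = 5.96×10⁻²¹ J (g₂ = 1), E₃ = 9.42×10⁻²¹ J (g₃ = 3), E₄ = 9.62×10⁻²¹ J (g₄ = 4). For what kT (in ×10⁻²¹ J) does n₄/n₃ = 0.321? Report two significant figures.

n₄/n₃ = (g₄/g₃) exp[−(E₄−E₃)/kT] = 0.321.
⇒ (E₄−E₃)/kT = ln((4/3)/0.321) = ln(4.154) = 1.424.
kT = 0.20 ×10⁻²¹ J / 1.424 = 0.14 ×10⁻²¹ J.

0.14 ×10⁻²¹ J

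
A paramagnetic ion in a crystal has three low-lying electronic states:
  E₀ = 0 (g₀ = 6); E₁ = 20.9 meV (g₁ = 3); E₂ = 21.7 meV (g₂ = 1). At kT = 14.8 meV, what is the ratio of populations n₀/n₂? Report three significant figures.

26.0

n₀/n₂ = (g₀/g₂) exp[−(E₀−E₂)/kT] = (6/1) × exp(−(-21.7 meV)/(14.8 meV)) = (6/1) × exp(1.4662) = 26.0.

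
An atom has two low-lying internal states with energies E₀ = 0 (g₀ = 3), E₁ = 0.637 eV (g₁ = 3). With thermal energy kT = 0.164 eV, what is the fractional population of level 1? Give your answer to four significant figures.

0.02015

Eᵢ/kT = 0, 3.88415.
Z = Σ gᵢe^(−Eᵢ/kT) = 3·e^(−0) + 3·e^(−3.88415) = 3.00000 + 0.0616959 = 3.06170.
P₁ = g₁ e^(−E₁/kT) / Z = 0.0616959/3.06170 = 0.02015.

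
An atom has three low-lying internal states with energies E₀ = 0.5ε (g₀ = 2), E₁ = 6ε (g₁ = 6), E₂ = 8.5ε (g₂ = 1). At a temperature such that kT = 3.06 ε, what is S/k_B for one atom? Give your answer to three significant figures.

1.77

Eᵢ/kT = 0.16340, 1.9608, 2.7778.
Z = Σ gᵢe^(−Eᵢ/kT) = 2·e^(−0.16340) + 6·e^(−1.9608) + 1·e^(−2.7778) = 1.6985 + 0.84447 + 0.062175 = 2.6051.
⟨E⟩ = Σ EᵢPᵢ = 2.4738 ε.
S/k_B = ln Z + ⟨E⟩/kT = ln(2.6051) + 2.4738/3.06 = 0.95747 + 0.80843 = 1.77.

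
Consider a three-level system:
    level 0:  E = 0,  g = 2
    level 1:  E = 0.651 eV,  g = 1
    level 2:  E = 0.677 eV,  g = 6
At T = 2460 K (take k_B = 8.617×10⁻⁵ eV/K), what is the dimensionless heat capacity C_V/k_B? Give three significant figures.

k_BT = 8.617×10⁻⁵ × 2460 K = 0.21198 eV.
Eᵢ/kT = 0, 3.0710, 3.1937.
Z = Σ gᵢe^(−Eᵢ/kT) = 2·e^(−0) + 1·e^(−3.0710) + 6·e^(−3.1937) = 2.0000 + 0.046375 + 0.24612 = 2.2925.
⟨E⟩ = 0.085851 eV, ⟨E²⟩ = 0.057779 eV².
C_V/k_B = (⟨E²⟩ − ⟨E⟩²)/(kT)² = (0.057779 − 0.0073704)/0.044936 = 1.12.

1.12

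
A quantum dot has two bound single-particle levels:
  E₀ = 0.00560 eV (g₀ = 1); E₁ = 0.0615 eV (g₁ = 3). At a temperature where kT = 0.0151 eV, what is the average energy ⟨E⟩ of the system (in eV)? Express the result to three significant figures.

Eᵢ/kT = 0.37086, 4.0728.
Z = Σ gᵢe^(−Eᵢ/kT) = 1·e^(−0.37086) + 3·e^(−4.0728) = 0.69014 + 0.051089 = 0.74123.
⟨E⟩ = Σ Eᵢ gᵢe^(−Eᵢ/kT) / Z = (0.00560·0.69014 + 0.0615·0.051089) / 0.74123 = 0.00945 eV.

0.00945 eV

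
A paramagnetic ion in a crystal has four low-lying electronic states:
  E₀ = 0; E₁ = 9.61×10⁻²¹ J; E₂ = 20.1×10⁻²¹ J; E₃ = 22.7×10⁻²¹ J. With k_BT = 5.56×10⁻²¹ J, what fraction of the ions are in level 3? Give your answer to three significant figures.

0.0138

Eᵢ/kT = 0, 1.7284, 3.6151, 4.0827.
Z = Σ e^(−Eᵢ/kT) = e^(−0) + e^(−1.7284) + e^(−3.6151) + e^(−4.0827) = 1.0000 + 0.17757 + 0.026914 + 0.016862 = 1.2213.
P₃ = e^(−E₃/kT) / Z = 0.016862/1.2213 = 0.0138.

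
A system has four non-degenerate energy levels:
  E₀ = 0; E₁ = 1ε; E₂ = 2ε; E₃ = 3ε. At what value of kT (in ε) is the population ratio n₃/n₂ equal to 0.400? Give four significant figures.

1.091 ε

n₃/n₂ = exp[−(E₃−E₂)/kT] = 0.400.
⇒ (E₃−E₂)/kT = ln(1/0.400) = ln(2.50000) = 0.916291.
kT = 1ε / 0.916291 = 1.091 ε.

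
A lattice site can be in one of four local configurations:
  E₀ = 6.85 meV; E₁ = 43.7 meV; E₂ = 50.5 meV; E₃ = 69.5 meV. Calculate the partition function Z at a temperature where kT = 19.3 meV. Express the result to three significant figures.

Z = 0.905

Eᵢ/kT = 0.35492, 2.2642, 2.6166, 3.6010.
Z = Σ e^(−Eᵢ/kT) = e^(−0.35492) + e^(−2.2642) + e^(−2.6166) + e^(−3.6010) = 0.70123 + 0.10391 + 0.073051 + 0.027296 = 0.90549.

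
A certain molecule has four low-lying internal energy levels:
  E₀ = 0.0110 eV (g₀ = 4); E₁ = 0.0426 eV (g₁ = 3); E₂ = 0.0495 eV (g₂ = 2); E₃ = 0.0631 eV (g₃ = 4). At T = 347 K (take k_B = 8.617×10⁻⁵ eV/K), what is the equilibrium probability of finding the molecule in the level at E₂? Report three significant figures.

k_BT = 8.617×10⁻⁵ × 347 K = 0.029901 eV.
Eᵢ/kT = 0.36788, 1.4247, 1.6555, 2.1103.
Z = Σ gᵢe^(−Eᵢ/kT) = 4·e^(−0.36788) + 3·e^(−1.4247) + 2·e^(−1.6555) + 4·e^(−2.1103) = 2.7688 + 0.72174 + 0.38199 + 0.48481 = 4.3573.
P₂ = g₂ e^(−E₂/kT) / Z = 0.38199/4.3573 = 0.0877.

0.0877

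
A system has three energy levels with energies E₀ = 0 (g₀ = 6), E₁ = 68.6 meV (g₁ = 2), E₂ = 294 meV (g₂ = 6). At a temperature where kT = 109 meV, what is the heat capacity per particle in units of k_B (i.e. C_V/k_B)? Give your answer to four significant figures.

0.3947

Eᵢ/kT = 0, 0.629358, 2.69725.
Z = Σ gᵢe^(−Eᵢ/kT) = 6·e^(−0) + 2·e^(−0.629358) + 6·e^(−2.69725) = 6.00000 + 1.06587 + 0.404343 = 7.47021.
⟨E⟩ = 25.7015 meV, ⟨E²⟩ = 5350.01 meV².
C_V/k_B = (⟨E²⟩ − ⟨E⟩²)/(kT)² = (5350.01 − 660.567)/11881.0 = 0.3947.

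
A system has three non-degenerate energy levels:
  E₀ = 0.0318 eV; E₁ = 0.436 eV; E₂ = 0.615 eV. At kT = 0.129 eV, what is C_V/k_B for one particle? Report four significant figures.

Eᵢ/kT = 0.246512, 3.37984, 4.76744.
Z = Σ e^(−Eᵢ/kT) = e^(−0.246512) + e^(−3.37984) + e^(−4.76744) = 0.781522 + 0.0340529 + 0.00850212 = 0.824077.
⟨E⟩ = 0.0545195 eV, ⟨E²⟩ = 0.0127165 eV².
C_V/k_B = (⟨E²⟩ − ⟨E⟩²)/(kT)² = (0.0127165 − 0.00297238)/0.0166410 = 0.5855.

0.5855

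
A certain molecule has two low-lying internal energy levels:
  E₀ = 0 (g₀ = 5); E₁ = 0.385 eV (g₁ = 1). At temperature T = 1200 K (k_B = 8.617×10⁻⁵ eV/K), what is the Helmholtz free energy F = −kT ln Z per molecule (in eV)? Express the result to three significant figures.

-0.167 eV

k_BT = 8.617×10⁻⁵ × 1200 K = 0.10340 eV.
Eᵢ/kT = 0, 3.7234.
Z = Σ gᵢe^(−Eᵢ/kT) = 5·e^(−0) + 1·e^(−3.7234) = 5.0000 + 0.024152 = 5.0242.
F = −kT ln Z = −0.10340 × ln(5.0242) = −0.10340 × 1.6143 = -0.167 eV.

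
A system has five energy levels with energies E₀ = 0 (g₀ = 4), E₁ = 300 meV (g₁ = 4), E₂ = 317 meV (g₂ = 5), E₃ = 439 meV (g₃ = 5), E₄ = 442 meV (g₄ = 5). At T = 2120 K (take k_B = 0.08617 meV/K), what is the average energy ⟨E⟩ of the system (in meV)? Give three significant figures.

k_BT = 0.08617 × 2120 K = 182.68 meV.
Eᵢ/kT = 0, 1.6422, 1.7353, 2.4031, 2.4195.
Z = Σ gᵢe^(−Eᵢ/kT) = 4·e^(−0) + 4·e^(−1.6422) + 5·e^(−1.7353) + 5·e^(−2.4031) + 5·e^(−2.4195) = 4.0000 + 0.77422 + 0.88174 + 0.45219 + 0.44483 = 6.5530.
⟨E⟩ = Σ Eᵢ gᵢe^(−Eᵢ/kT) / Z = (0·4.0000 + 300·0.77422 + 317·0.88174 + 439·0.45219 + 442·0.44483) / 6.5530 = 138 meV.

138 meV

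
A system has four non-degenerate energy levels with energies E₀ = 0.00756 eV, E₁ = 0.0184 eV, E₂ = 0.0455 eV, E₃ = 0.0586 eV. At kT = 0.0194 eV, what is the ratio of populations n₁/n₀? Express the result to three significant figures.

0.572

n₁/n₀ = exp[−(E₁−E₀)/kT] = exp(−(0.01084 eV)/(0.0194 eV)) = exp(-0.55876) = 0.572.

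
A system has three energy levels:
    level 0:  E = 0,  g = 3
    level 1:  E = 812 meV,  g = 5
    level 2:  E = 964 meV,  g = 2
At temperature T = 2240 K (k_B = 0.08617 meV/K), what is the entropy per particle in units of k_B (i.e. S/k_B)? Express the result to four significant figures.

1.251

k_BT = 0.08617 × 2240 K = 193.021 meV.
Eᵢ/kT = 0, 4.20680, 4.99428.
Z = Σ gᵢe^(−Eᵢ/kT) = 3·e^(−0) + 5·e^(−4.20680) + 2·e^(−4.99428) = 3.00000 + 0.0744698 + 0.0135532 = 3.08802.
⟨E⟩ = Σ EᵢPᵢ = 23.8129 meV.
S/k_B = ln Z + ⟨E⟩/kT = ln(3.08802) + 23.8129/193.021 = 1.12753 + 0.123369 = 1.251.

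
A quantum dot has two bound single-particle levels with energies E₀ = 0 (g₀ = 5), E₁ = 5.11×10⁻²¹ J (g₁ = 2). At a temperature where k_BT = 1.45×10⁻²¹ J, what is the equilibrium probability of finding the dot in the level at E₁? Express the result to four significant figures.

0.01165

Eᵢ/kT = 0, 3.52414.
Z = Σ gᵢe^(−Eᵢ/kT) = 5·e^(−0) + 2·e^(−3.52414) = 5.00000 + 0.0589543 = 5.05895.
P₁ = g₁ e^(−E₁/kT) / Z = 0.0589543/5.05895 = 0.01165.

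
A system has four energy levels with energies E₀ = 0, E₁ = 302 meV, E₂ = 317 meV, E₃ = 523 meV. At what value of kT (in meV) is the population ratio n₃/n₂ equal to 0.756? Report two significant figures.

740 meV

n₃/n₂ = exp[−(E₃−E₂)/kT] = 0.756.
⇒ (E₃−E₂)/kT = ln(1/0.756) = ln(1.323) = 0.2799.
kT = 206 meV / 0.2799 = 740 meV.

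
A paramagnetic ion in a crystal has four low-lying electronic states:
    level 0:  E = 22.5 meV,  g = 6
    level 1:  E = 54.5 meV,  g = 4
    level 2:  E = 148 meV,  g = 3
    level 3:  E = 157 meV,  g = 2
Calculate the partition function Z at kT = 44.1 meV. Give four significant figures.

Eᵢ/kT = 0.510204, 1.23583, 3.35601, 3.56009.
Z = Σ gᵢe^(−Eᵢ/kT) = 6·e^(−0.510204) + 4·e^(−1.23583) + 3·e^(−3.35601) + 2·e^(−3.56009) = 3.60224 + 1.16237 + 0.104622 + 0.0568725 = 4.92610.

Z = 4.926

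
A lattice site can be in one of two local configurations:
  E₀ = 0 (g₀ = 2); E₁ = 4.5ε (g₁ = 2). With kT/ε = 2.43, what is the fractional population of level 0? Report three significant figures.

Eᵢ/kT = 0, 1.8519.
Z = Σ gᵢe^(−Eᵢ/kT) = 2·e^(−0) + 2·e^(−1.8519) = 2.0000 + 0.31388 = 2.3139.
P₀ = g₀ e^(−E₀/kT) / Z = 2.0000/2.3139 = 0.864.

0.864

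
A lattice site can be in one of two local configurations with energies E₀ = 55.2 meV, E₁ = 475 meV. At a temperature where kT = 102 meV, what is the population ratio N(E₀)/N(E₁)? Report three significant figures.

n₀/n₁ = exp[−(E₀−E₁)/kT] = exp(−(-419.8 meV)/(102 meV)) = exp(4.1157) = 61.3.

61.3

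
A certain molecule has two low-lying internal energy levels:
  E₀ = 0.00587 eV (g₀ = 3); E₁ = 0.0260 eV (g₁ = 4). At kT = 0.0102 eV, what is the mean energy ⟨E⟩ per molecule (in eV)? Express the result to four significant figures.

Eᵢ/kT = 0.575490, 2.54902.
Z = Σ gᵢe^(−Eᵢ/kT) = 3·e^(−0.575490) + 4·e^(−2.54902) = 1.68729 + 0.312633 = 1.99992.
⟨E⟩ = Σ Eᵢ gᵢe^(−Eᵢ/kT) / Z = (0.00587·1.68729 + 0.0260·0.312633) / 1.99992 = 0.009017 eV.

0.009017 eV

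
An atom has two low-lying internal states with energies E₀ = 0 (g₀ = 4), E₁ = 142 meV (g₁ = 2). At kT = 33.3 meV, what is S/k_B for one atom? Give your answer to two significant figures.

1.4

Eᵢ/kT = 0, 4.264.
Z = Σ gᵢe^(−Eᵢ/kT) = 4·e^(−0) + 2·e^(−4.264) = 4.000 + 0.02813 = 4.028.
⟨E⟩ = Σ EᵢPᵢ = 0.9917 meV.
S/k_B = ln Z + ⟨E⟩/kT = ln(4.028) + 0.9917/33.3 = 1.393 + 0.02978 = 1.4.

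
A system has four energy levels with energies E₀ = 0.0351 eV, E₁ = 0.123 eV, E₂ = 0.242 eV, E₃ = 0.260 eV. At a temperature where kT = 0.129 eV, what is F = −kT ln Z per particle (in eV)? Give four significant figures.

-0.04647 eV

Eᵢ/kT = 0.272093, 0.953488, 1.87597, 2.01550.
Z = Σ e^(−Eᵢ/kT) = e^(−0.272093) + e^(−0.953488) + e^(−1.87597) + e^(−2.01550) = 0.761783 + 0.385394 + 0.153206 + 0.133254 = 1.43364.
F = −kT ln Z = −0.129 × ln(1.43364) = −0.129 × 0.360217 = -0.04647 eV.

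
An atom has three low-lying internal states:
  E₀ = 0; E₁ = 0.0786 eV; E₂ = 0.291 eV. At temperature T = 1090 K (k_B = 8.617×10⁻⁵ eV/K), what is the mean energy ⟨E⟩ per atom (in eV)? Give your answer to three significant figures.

0.0319 eV

k_BT = 8.617×10⁻⁵ × 1090 K = 0.093925 eV.
Eᵢ/kT = 0, 0.83684, 3.0982.
Z = Σ e^(−Eᵢ/kT) = e^(−0) + e^(−0.83684) + e^(−3.0982) = 1.0000 + 0.43308 + 0.045130 = 1.4782.
⟨E⟩ = Σ Eᵢ e^(−Eᵢ/kT) / Z = (0·1.0000 + 0.0786·0.43308 + 0.291·0.045130) / 1.4782 = 0.0319 eV.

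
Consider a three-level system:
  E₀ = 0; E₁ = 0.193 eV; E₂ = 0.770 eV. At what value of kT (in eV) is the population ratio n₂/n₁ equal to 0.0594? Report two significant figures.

0.20 eV

n₂/n₁ = exp[−(E₂−E₁)/kT] = 0.0594.
⇒ (E₂−E₁)/kT = ln(1/0.0594) = ln(16.84) = 2.824.
kT = 0.577 eV / 2.824 = 0.20 eV.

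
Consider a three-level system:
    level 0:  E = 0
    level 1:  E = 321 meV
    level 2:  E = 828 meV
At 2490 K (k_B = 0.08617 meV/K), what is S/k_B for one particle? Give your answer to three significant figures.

0.554

k_BT = 0.08617 × 2490 K = 214.56 meV.
Eᵢ/kT = 0, 1.4961, 3.8591.
Z = Σ e^(−Eᵢ/kT) = e^(−0) + e^(−1.4961) + e^(−3.8591) = 1.0000 + 0.22400 + 0.021087 = 1.2451.
⟨E⟩ = Σ EᵢPᵢ = 71.773 meV.
S/k_B = ln Z + ⟨E⟩/kT = ln(1.2451) + 71.773/214.56 = 0.21922 + 0.33451 = 0.554.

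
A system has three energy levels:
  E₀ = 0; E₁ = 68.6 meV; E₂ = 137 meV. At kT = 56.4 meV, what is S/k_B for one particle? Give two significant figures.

Eᵢ/kT = 0, 1.216, 2.429.
Z = Σ e^(−Eᵢ/kT) = e^(−0) + e^(−1.216) + e^(−2.429) = 1.000 + 0.2964 + 0.08812 = 1.385.
⟨E⟩ = Σ EᵢPᵢ = 23.40 meV.
S/k_B = ln Z + ⟨E⟩/kT = ln(1.385) + 23.40/56.4 = 0.3257 + 0.4149 = 0.74.

0.74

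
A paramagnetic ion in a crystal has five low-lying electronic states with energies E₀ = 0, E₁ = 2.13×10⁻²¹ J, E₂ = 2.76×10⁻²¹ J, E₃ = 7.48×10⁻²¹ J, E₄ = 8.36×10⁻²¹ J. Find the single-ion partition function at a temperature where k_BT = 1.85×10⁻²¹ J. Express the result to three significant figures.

Eᵢ/kT = 0, 1.1514, 1.4919, 4.0432, 4.5189.
Z = Σ e^(−Eᵢ/kT) = e^(−0) + e^(−1.1514) + e^(−1.4919) + e^(−4.0432) + e^(−4.5189) = 1.0000 + 0.31619 + 0.22494 + 0.017541 + 0.010901 = 1.5696.

Z = 1.57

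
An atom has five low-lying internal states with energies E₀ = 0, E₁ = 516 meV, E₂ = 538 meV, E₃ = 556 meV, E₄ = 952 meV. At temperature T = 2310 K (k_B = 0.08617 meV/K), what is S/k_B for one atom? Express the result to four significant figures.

0.6757

k_BT = 0.08617 × 2310 K = 199.053 meV.
Eᵢ/kT = 0, 2.59227, 2.70280, 2.79323, 4.78265.
Z = Σ e^(−Eᵢ/kT) = e^(−0) + e^(−2.59227) + e^(−2.70280) + e^(−2.79323) + e^(−4.78265) = 1.00000 + 0.0748499 + 0.0670176 + 0.0612231 + 0.00837378 = 1.21146.
⟨E⟩ = Σ EᵢPᵢ = 96.3217 meV.
S/k_B = ln Z + ⟨E⟩/kT = ln(1.21146) + 96.3217/199.053 = 0.191826 + 0.483900 = 0.6757.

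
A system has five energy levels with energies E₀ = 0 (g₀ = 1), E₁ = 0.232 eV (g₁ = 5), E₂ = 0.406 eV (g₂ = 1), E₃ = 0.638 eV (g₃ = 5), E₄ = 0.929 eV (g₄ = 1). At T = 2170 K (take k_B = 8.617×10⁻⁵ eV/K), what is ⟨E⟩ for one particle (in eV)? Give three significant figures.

k_BT = 8.617×10⁻⁵ × 2170 K = 0.18699 eV.
Eᵢ/kT = 0, 1.2407, 2.1712, 3.4119, 4.9682.
Z = Σ gᵢe^(−Eᵢ/kT) = 1·e^(−0) + 5·e^(−1.2407) + 1·e^(−2.1712) + 5·e^(−3.4119) + 1·e^(−4.9682) = 1.0000 + 1.4459 + 0.11404 + 0.16489 + 0.0069557 = 2.7318.
⟨E⟩ = Σ Eᵢ gᵢe^(−Eᵢ/kT) / Z = (0·1.0000 + 0.232·1.4459 + 0.406·0.11404 + 0.638·0.16489 + 0.929·0.0069557) / 2.7318 = 0.181 eV.

0.181 eV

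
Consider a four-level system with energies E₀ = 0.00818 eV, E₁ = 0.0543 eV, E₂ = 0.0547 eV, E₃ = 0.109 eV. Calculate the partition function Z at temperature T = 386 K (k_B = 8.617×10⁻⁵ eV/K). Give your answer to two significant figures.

Z = 1.2

k_BT = 8.617×10⁻⁵ × 386 K = 0.03326 eV.
Eᵢ/kT = 0.2459, 1.633, 1.645, 3.277.
Z = Σ e^(−Eᵢ/kT) = e^(−0.2459) + e^(−1.633) + e^(−1.645) + e^(−3.277) = 0.7820 + 0.1953 + 0.1930 + 0.03774 = 1.208.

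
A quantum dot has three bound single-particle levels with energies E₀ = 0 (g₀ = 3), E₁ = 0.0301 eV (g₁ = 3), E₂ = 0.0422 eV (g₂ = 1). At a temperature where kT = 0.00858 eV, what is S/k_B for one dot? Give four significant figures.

Eᵢ/kT = 0, 3.50816, 4.91841.
Z = Σ gᵢe^(−Eᵢ/kT) = 3·e^(−0) + 3·e^(−3.50816) + 1·e^(−4.91841) = 3.00000 + 0.0898559 + 0.00731075 = 3.09717.
⟨E⟩ = Σ EᵢPᵢ = 0.000972880 eV.
S/k_B = ln Z + ⟨E⟩/kT = ln(3.09717) + 0.000972880/0.00858 = 1.13049 + 0.113389 = 1.244.

1.244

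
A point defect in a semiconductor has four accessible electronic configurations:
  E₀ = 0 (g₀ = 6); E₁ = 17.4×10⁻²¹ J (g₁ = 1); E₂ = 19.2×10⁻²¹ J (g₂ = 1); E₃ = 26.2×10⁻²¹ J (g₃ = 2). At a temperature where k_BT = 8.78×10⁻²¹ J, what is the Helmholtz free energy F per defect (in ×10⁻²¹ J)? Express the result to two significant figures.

Eᵢ/kT = 0, 1.982, 2.187, 2.984.
Z = Σ gᵢe^(−Eᵢ/kT) = 6·e^(−0) + 1·e^(−1.982) + 1·e^(−2.187) + 2·e^(−2.984) = 6.000 + 0.1378 + 0.1123 + 0.1012 = 6.351.
F = −kT ln Z = −8.78 × ln(6.351) = −8.78 × 1.849 = -16 ×10⁻²¹ J.

-16 ×10⁻²¹ J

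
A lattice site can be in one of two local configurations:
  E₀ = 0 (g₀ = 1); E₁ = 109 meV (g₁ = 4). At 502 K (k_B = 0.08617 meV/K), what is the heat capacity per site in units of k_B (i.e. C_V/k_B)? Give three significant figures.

k_BT = 0.08617 × 502 K = 43.257 meV.
Eᵢ/kT = 0, 2.5198.
Z = Σ gᵢe^(−Eᵢ/kT) = 1·e^(−0) + 4·e^(−2.5198) = 1.0000 + 0.32190 = 1.3219.
⟨E⟩ = 26.543 meV, ⟨E²⟩ = 2893.2 meV².
C_V/k_B = (⟨E²⟩ − ⟨E⟩²)/(kT)² = (2893.2 − 704.53)/1871.2 = 1.17.

1.17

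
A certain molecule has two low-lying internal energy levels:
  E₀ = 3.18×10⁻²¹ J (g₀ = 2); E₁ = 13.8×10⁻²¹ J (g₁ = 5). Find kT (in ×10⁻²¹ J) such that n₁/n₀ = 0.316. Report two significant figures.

n₁/n₀ = (g₁/g₀) exp[−(E₁−E₀)/kT] = 0.316.
⇒ (E₁−E₀)/kT = ln((5/2)/0.316) = ln(7.911) = 2.068.
kT = 10.62 ×10⁻²¹ J / 2.068 = 5.1 ×10⁻²¹ J.

5.1 ×10⁻²¹ J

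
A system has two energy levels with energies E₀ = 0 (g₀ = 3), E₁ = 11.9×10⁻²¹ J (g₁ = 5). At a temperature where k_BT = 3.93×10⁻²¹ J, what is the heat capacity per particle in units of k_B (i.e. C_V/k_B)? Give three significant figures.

Eᵢ/kT = 0, 3.0280.
Z = Σ gᵢe^(−Eᵢ/kT) = 3·e^(−0) + 5·e^(−3.0280) = 3.0000 + 0.24206 = 3.2421.
⟨E⟩ = 0.88847, ⟨E²⟩ = 10.573.
C_V/k_B = (⟨E²⟩ − ⟨E⟩²)/(kT)² = (10.573 − 0.78938)/15.445 = 0.633.

0.633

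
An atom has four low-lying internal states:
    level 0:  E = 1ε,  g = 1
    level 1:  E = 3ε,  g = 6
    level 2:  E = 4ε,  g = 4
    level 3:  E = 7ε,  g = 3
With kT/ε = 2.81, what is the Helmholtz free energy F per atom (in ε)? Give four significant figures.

-3.878 ε

Eᵢ/kT = 0.355872, 1.06762, 1.42349, 2.49110.
Z = Σ gᵢe^(−Eᵢ/kT) = 1·e^(−0.355872) + 6·e^(−1.06762) + 4·e^(−1.42349) + 3·e^(−2.49110) = 0.700562 + 2.06296 + 0.963488 + 0.248456 = 3.97547.
F = −kT ln Z = −2.81 × ln(3.97547) = −2.81 × 1.38014 = -3.878 ε.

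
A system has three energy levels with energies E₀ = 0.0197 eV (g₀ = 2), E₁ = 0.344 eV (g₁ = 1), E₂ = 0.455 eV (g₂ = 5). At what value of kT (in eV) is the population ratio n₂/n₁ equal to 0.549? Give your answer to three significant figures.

n₂/n₁ = (g₂/g₁) exp[−(E₂−E₁)/kT] = 0.549.
⇒ (E₂−E₁)/kT = ln((5/1)/0.549) = ln(9.1075) = 2.2091.
kT = 0.111 eV / 2.2091 = 0.0502 eV.

0.0502 eV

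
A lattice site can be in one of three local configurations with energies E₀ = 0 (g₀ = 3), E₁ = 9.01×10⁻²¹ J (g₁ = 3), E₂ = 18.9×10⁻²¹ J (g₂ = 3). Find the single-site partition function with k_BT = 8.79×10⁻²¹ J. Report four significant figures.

Z = 4.426

Eᵢ/kT = 0, 1.02503, 2.15017.
Z = Σ gᵢe^(−Eᵢ/kT) = 3·e^(−0) + 3·e^(−1.02503) + 3·e^(−2.15017) = 3.00000 + 1.07636 + 0.349393 = 4.42575.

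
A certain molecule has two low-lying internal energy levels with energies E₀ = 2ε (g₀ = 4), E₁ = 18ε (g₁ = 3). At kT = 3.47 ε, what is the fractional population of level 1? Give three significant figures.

Eᵢ/kT = 0.57637, 5.1873.
Z = Σ gᵢe^(−Eᵢ/kT) = 4·e^(−0.57637) + 3·e^(−5.1873) = 2.2477 + 0.016761 = 2.2645.
P₁ = g₁ e^(−E₁/kT) / Z = 0.016761/2.2645 = 0.00740.

0.00740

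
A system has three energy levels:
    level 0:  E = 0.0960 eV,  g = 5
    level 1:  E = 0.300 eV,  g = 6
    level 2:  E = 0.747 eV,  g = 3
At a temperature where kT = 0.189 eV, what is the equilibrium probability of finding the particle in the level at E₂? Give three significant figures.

Eᵢ/kT = 0.50794, 1.5873, 3.9524.
Z = Σ gᵢe^(−Eᵢ/kT) = 5·e^(−0.50794) + 6·e^(−1.5873) + 3·e^(−3.9524) = 3.0087 + 1.2269 + 0.057626 = 4.2932.
P₂ = g₂ e^(−E₂/kT) / Z = 0.057626/4.2932 = 0.0134.

0.0134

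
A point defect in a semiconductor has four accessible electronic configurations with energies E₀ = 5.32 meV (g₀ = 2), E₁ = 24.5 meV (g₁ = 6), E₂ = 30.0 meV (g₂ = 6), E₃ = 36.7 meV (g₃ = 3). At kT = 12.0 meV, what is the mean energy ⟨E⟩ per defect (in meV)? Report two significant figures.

Eᵢ/kT = 0.4433, 2.042, 2.500, 3.058.
Z = Σ gᵢe^(−Eᵢ/kT) = 2·e^(−0.4433) + 6·e^(−2.042) + 6·e^(−2.500) + 3·e^(−3.058) = 1.284 + 0.7786 + 0.4925 + 0.1409 = 2.696.
⟨E⟩ = Σ Eᵢ gᵢe^(−Eᵢ/kT) / Z = (5.32·1.284 + 24.5·0.7786 + 30.0·0.4925 + 36.7·0.1409) / 2.696 = 17 meV.

17 meV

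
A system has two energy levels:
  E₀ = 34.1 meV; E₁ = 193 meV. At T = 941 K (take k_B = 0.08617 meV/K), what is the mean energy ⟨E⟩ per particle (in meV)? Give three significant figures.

53.7 meV

k_BT = 0.08617 × 941 K = 81.086 meV.
Eᵢ/kT = 0.42054, 2.3802.
Z = Σ e^(−Eᵢ/kT) = e^(−0.42054) + e^(−2.3802) = 0.65669 + 0.092532 = 0.74922.
⟨E⟩ = Σ Eᵢ e^(−Eᵢ/kT) / Z = (34.1·0.65669 + 193·0.092532) / 0.74922 = 53.7 meV.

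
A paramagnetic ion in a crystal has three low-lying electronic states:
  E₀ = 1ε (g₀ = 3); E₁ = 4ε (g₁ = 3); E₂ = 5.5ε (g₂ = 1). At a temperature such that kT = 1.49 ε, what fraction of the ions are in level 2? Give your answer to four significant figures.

Eᵢ/kT = 0.671141, 2.68456, 3.69128.
Z = Σ gᵢe^(−Eᵢ/kT) = 3·e^(−0.671141) + 3·e^(−2.68456) + 1·e^(−3.69128) = 1.53338 + 0.204754 + 0.0249401 = 1.76307.
P₂ = g₂ e^(−E₂/kT) / Z = 0.0249401/1.76307 = 0.01415.

0.01415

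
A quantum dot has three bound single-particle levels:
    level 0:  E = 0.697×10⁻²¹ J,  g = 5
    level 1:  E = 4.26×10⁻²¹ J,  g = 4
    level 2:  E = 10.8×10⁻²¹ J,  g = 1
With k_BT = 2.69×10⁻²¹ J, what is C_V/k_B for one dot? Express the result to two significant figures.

0.30

Eᵢ/kT = 0.2591, 1.584, 4.015.
Z = Σ gᵢe^(−Eᵢ/kT) = 5·e^(−0.2591) + 4·e^(−1.584) + 1·e^(−4.015) = 3.859 + 0.8206 + 0.01804 = 4.698.
⟨E⟩ = 1.358, ⟨E²⟩ = 4.017.
C_V/k_B = (⟨E²⟩ − ⟨E⟩²)/(kT)² = (4.017 − 1.844)/7.236 = 0.30.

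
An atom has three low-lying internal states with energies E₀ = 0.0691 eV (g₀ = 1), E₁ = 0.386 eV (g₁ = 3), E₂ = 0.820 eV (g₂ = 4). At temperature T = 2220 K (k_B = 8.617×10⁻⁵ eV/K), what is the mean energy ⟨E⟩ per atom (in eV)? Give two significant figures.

k_BT = 8.617×10⁻⁵ × 2220 K = 0.1913 eV.
Eᵢ/kT = 0.3612, 2.018, 4.286.
Z = Σ gᵢe^(−Eᵢ/kT) = 1·e^(−0.3612) + 3·e^(−2.018) + 4·e^(−4.286) = 0.6968 + 0.3988 + 0.05504 = 1.151.
⟨E⟩ = Σ Eᵢ gᵢe^(−Eᵢ/kT) / Z = (0.0691·0.6968 + 0.386·0.3988 + 0.820·0.05504) / 1.151 = 0.21 eV.

0.21 eV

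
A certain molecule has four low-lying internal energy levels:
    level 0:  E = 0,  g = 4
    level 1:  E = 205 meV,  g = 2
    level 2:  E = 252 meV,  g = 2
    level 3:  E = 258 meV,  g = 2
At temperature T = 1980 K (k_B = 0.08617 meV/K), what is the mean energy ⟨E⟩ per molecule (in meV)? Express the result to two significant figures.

k_BT = 0.08617 × 1980 K = 170.6 meV.
Eᵢ/kT = 0, 1.202, 1.477, 1.512.
Z = Σ gᵢe^(−Eᵢ/kT) = 4·e^(−0) + 2·e^(−1.202) + 2·e^(−1.477) + 2·e^(−1.512) = 4.000 + 0.6012 + 0.4566 + 0.4409 = 5.499.
⟨E⟩ = Σ Eᵢ gᵢe^(−Eᵢ/kT) / Z = (0·4.000 + 205·0.6012 + 252·0.4566 + 258·0.4409) / 5.499 = 64 meV.

64 meV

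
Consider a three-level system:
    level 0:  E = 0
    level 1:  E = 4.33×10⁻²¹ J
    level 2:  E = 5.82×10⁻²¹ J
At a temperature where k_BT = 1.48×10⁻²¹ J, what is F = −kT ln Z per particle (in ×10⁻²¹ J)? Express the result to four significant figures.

-0.1046 ×10⁻²¹ J

Eᵢ/kT = 0, 2.92568, 3.93243.
Z = Σ e^(−Eᵢ/kT) = e^(−0) + e^(−2.92568) + e^(−3.93243) = 1.00000 + 0.0536282 + 0.0195960 = 1.07322.
F = −kT ln Z = −1.48 × ln(1.07322) = −1.48 × 0.0706635 = -0.1046 ×10⁻²¹ J.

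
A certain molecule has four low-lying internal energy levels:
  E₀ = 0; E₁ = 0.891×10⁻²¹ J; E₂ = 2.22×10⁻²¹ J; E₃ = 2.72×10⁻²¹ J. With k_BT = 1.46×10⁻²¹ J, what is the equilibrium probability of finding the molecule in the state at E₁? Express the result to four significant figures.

0.2834

Eᵢ/kT = 0, 0.610274, 1.52055, 1.86301.
Z = Σ e^(−Eᵢ/kT) = e^(−0) + e^(−0.610274) + e^(−1.52055) + e^(−1.86301) = 1.00000 + 0.543202 + 0.218592 + 0.155205 = 1.91700.
P₁ = e^(−E₁/kT) / Z = 0.543202/1.91700 = 0.2834.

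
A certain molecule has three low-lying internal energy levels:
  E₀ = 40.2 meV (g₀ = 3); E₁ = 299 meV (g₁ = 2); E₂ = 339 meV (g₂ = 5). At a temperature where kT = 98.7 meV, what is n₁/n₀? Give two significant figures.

n₁/n₀ = (g₁/g₀) exp[−(E₁−E₀)/kT] = (2/3) × exp(−(258.8 meV)/(98.7 meV)) = (2/3) × exp(-2.622) = 0.048.

0.048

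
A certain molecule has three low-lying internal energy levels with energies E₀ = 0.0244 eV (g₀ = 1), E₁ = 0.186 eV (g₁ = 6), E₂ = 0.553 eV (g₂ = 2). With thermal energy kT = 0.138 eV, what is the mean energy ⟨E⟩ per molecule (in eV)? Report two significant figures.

0.14 eV

Eᵢ/kT = 0.1768, 1.348, 4.007.
Z = Σ gᵢe^(−Eᵢ/kT) = 1·e^(−0.1768) + 6·e^(−1.348) + 2·e^(−4.007) = 0.8379 + 1.559 + 0.03638 = 2.433.
⟨E⟩ = Σ Eᵢ gᵢe^(−Eᵢ/kT) / Z = (0.0244·0.8379 + 0.186·1.559 + 0.553·0.03638) / 2.433 = 0.14 eV.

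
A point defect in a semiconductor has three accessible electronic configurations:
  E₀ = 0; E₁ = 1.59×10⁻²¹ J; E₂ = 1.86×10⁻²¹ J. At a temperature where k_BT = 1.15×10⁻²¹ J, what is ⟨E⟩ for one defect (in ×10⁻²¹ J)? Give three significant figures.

Eᵢ/kT = 0, 1.3826, 1.6174.
Z = Σ e^(−Eᵢ/kT) = e^(−0) + e^(−1.3826) + e^(−1.6174) = 1.0000 + 0.25093 + 0.19841 = 1.4493.
⟨E⟩ = Σ Eᵢ e^(−Eᵢ/kT) / Z = (0·1.0000 + 1.59·0.25093 + 1.86·0.19841) / 1.4493 = 0.530 ×10⁻²¹ J.

0.530 ×10⁻²¹ J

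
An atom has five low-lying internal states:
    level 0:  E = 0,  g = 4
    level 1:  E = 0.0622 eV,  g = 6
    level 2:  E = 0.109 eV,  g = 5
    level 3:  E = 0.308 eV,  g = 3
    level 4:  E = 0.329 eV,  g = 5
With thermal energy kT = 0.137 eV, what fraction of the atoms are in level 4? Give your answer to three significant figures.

0.0418

Eᵢ/kT = 0, 0.45401, 0.79562, 2.2482, 2.4015.
Z = Σ gᵢe^(−Eᵢ/kT) = 4·e^(−0) + 6·e^(−0.45401) + 5·e^(−0.79562) + 3·e^(−2.2482) + 5·e^(−2.4015) = 4.0000 + 3.8105 + 2.2565 + 0.31677 + 0.45291 = 10.837.
P₄ = g₄ e^(−E₄/kT) / Z = 0.45291/10.837 = 0.0418.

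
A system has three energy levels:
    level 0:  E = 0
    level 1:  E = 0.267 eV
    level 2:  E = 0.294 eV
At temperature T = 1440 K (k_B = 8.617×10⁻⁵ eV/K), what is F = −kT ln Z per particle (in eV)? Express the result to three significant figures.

-0.0236 eV

k_BT = 8.617×10⁻⁵ × 1440 K = 0.12408 eV.
Eᵢ/kT = 0, 2.1518, 2.3694.
Z = Σ e^(−Eᵢ/kT) = e^(−0) + e^(−2.1518) + e^(−2.3694) = 1.0000 + 0.11627 + 0.093537 = 1.2098.
F = −kT ln Z = −0.12408 × ln(1.2098) = −0.12408 × 0.19046 = -0.0236 eV.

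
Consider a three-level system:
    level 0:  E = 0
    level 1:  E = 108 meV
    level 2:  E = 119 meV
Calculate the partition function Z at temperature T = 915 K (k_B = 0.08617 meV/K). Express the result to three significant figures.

k_BT = 0.08617 × 915 K = 78.846 meV.
Eᵢ/kT = 0, 1.3698, 1.5093.
Z = Σ e^(−Eᵢ/kT) = e^(−0) + e^(−1.3698) + e^(−1.5093) = 1.0000 + 0.25416 + 0.22106 = 1.4752.

Z = 1.48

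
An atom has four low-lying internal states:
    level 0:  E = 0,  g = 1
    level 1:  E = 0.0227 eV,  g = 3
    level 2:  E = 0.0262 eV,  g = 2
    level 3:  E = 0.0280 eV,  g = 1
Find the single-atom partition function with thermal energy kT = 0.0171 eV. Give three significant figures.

Z = 2.42

Eᵢ/kT = 0, 1.3275, 1.5322, 1.6374.
Z = Σ gᵢe^(−Eᵢ/kT) = 1·e^(−0) + 3·e^(−1.3275) + 2·e^(−1.5322) + 1·e^(−1.6374) = 1.0000 + 0.79542 + 0.43212 + 0.19449 = 2.4220.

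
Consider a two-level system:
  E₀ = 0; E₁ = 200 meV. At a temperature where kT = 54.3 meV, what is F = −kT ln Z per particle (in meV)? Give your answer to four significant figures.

Eᵢ/kT = 0, 3.68324.
Z = Σ e^(−Eᵢ/kT) = e^(−0) + e^(−3.68324) = 1.00000 + 0.0251414 = 1.02514.
F = −kT ln Z = −54.3 × ln(1.02514) = −54.3 × 0.0248292 = -1.348 meV.

-1.348 meV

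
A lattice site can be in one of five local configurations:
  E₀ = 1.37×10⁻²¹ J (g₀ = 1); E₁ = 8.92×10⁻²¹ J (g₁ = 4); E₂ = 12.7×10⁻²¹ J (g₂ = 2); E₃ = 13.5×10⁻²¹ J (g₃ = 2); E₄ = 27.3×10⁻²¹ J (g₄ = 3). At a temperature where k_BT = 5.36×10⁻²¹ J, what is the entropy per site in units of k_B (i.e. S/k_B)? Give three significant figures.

1.91

Eᵢ/kT = 0.25560, 1.6642, 2.3694, 2.5187, 5.0933.
Z = Σ gᵢe^(−Eᵢ/kT) = 1·e^(−0.25560) + 4·e^(−1.6642) + 2·e^(−2.3694) + 2·e^(−2.5187) + 3·e^(−5.0933) = 0.77445 + 0.75737 + 0.18707 + 0.16113 + 0.018413 = 1.8984.
⟨E⟩ = Σ EᵢPᵢ = 6.7796 ×10⁻²¹ J.
S/k_B = ln Z + ⟨E⟩/kT = ln(1.8984) + 6.7796/5.36 = 0.64101 + 1.2649 = 1.91.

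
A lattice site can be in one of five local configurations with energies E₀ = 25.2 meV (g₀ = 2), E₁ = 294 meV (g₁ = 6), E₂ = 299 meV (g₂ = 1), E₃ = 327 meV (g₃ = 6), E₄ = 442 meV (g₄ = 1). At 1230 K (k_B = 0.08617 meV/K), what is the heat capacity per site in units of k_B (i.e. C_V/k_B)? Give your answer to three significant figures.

k_BT = 0.08617 × 1230 K = 105.99 meV.
Eᵢ/kT = 0.23776, 2.7738, 2.8210, 3.0852, 4.1702.
Z = Σ gᵢe^(−Eᵢ/kT) = 2·e^(−0.23776) + 6·e^(−2.7738) + 1·e^(−2.8210) + 6·e^(−3.0852) + 1·e^(−4.1702) = 1.5768 + 0.37455 + 0.059546 + 0.27433 + 0.015449 = 2.3007.
⟨E⟩ = 114.83 meV, ⟨E²⟩ = 30883 meV².
C_V/k_B = (⟨E²⟩ − ⟨E⟩²)/(kT)² = (30883 − 13186)/11234 = 1.58.

1.58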